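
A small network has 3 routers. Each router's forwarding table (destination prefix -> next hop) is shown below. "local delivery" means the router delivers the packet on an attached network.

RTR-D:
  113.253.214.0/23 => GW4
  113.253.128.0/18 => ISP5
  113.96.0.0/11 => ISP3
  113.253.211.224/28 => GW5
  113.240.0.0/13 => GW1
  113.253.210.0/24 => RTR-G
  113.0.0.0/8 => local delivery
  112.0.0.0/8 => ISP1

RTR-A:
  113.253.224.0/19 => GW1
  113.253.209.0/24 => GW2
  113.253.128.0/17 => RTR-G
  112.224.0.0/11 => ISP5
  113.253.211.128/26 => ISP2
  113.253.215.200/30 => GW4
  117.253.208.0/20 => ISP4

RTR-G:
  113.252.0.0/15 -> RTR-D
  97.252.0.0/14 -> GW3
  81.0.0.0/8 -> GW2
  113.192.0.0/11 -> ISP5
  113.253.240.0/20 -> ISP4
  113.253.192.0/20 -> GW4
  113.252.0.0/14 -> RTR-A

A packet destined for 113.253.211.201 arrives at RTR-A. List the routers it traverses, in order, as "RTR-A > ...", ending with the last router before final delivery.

At RTR-A: longest match for 113.253.211.201 is 113.253.128.0/17 -> RTR-G
At RTR-G: longest match for 113.253.211.201 is 113.252.0.0/15 -> RTR-D
At RTR-D: longest match for 113.253.211.201 is 113.0.0.0/8 -> local delivery

RTR-A > RTR-G > RTR-D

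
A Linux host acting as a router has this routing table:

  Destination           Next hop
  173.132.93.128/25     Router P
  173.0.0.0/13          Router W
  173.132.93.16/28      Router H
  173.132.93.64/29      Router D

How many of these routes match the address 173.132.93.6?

No listed prefix contains 173.132.93.6.
Total matching entries: 0.

0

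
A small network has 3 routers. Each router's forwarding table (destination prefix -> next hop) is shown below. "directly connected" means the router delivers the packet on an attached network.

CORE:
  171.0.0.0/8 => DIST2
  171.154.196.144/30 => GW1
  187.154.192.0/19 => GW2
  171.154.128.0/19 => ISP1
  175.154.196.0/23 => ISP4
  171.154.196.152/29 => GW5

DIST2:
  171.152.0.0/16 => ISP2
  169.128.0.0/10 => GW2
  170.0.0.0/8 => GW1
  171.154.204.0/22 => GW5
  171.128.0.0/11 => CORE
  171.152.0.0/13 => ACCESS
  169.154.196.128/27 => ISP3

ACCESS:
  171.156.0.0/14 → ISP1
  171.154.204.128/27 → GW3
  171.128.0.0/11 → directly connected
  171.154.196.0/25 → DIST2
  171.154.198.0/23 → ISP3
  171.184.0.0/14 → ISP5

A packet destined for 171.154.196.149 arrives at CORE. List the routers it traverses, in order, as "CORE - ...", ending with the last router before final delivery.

CORE - DIST2 - ACCESS

At CORE: longest match for 171.154.196.149 is 171.0.0.0/8 -> DIST2
At DIST2: longest match for 171.154.196.149 is 171.152.0.0/13 -> ACCESS
At ACCESS: longest match for 171.154.196.149 is 171.128.0.0/11 -> directly connected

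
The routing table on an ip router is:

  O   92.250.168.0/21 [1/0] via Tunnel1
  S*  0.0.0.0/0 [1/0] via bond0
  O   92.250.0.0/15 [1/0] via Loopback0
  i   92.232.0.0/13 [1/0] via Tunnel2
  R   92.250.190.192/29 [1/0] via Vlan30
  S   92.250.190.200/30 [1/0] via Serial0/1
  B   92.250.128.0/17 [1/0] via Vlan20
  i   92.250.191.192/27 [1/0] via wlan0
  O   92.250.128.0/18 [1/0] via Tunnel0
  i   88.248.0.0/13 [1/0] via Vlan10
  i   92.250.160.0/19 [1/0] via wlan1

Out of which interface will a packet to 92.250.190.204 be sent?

Routes whose prefix contains 92.250.190.204:
  0.0.0.0/0 (default, matches everything) -> bond0
  92.250.0.0/15 (92.250.0.0 - 92.251.255.255) -> Loopback0
  92.250.128.0/17 (92.250.128.0 - 92.250.255.255) -> Vlan20
  92.250.128.0/18 (92.250.128.0 - 92.250.191.255) -> Tunnel0
  92.250.160.0/19 (92.250.160.0 - 92.250.191.255) -> wlan1
More-specific entries that do NOT match:
  92.250.190.200/30 (92.250.190.200 - 92.250.190.203) does not contain 92.250.190.204
  92.250.190.192/29 (92.250.190.192 - 92.250.190.199) does not contain 92.250.190.204
  92.250.191.192/27 (92.250.191.192 - 92.250.191.223) does not contain 92.250.190.204
  92.250.168.0/21 (92.250.168.0 - 92.250.175.255) does not contain 92.250.190.204
Longest matching prefix is /19 -> interface wlan1.

wlan1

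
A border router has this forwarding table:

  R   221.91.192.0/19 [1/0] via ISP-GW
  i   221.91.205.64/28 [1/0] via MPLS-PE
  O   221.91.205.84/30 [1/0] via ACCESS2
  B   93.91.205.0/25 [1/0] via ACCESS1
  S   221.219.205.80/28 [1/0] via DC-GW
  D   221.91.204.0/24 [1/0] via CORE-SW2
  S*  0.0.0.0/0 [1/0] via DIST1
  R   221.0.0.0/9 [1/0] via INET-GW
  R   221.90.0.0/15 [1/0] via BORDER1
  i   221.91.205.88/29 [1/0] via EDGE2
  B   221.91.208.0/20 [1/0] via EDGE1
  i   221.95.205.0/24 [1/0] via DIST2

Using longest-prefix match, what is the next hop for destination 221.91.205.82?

Routes whose prefix contains 221.91.205.82:
  0.0.0.0/0 (default, matches everything) -> DIST1
  221.0.0.0/9 (221.0.0.0 - 221.127.255.255) -> INET-GW
  221.90.0.0/15 (221.90.0.0 - 221.91.255.255) -> BORDER1
  221.91.192.0/19 (221.91.192.0 - 221.91.223.255) -> ISP-GW
More-specific entries that do NOT match:
  221.91.205.84/30 (221.91.205.84 - 221.91.205.87) does not contain 221.91.205.82
  221.91.205.88/29 (221.91.205.88 - 221.91.205.95) does not contain 221.91.205.82
  221.91.205.64/28 (221.91.205.64 - 221.91.205.79) does not contain 221.91.205.82
  221.219.205.80/28 (221.219.205.80 - 221.219.205.95) does not contain 221.91.205.82
  93.91.205.0/25 (93.91.205.0 - 93.91.205.127) does not contain 221.91.205.82
  221.91.204.0/24 (221.91.204.0 - 221.91.204.255) does not contain 221.91.205.82
  221.95.205.0/24 (221.95.205.0 - 221.95.205.255) does not contain 221.91.205.82
  221.91.208.0/20 (221.91.208.0 - 221.91.223.255) does not contain 221.91.205.82
Longest matching prefix is /19 -> next hop ISP-GW.

ISP-GW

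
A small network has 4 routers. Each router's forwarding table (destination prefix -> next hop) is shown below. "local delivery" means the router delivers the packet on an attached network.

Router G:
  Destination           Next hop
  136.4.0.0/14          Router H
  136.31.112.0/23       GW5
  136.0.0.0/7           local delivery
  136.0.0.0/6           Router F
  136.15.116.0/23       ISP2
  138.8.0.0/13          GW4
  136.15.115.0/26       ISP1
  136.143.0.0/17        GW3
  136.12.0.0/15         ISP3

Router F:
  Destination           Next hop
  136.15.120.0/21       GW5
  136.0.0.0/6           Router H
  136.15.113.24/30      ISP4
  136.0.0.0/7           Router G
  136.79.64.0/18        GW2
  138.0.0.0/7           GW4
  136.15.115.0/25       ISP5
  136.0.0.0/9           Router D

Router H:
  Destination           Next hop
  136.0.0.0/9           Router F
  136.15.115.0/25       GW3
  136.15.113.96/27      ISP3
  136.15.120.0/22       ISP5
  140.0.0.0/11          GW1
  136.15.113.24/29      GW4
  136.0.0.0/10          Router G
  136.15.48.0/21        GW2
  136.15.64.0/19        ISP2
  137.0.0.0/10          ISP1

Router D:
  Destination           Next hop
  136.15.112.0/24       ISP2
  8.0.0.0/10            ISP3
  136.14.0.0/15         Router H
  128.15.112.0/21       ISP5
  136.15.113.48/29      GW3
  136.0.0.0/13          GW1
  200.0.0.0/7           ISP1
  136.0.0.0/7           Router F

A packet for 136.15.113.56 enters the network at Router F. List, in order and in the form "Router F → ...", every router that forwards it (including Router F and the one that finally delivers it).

At Router F: longest match for 136.15.113.56 is 136.0.0.0/9 -> Router D
At Router D: longest match for 136.15.113.56 is 136.14.0.0/15 -> Router H
At Router H: longest match for 136.15.113.56 is 136.0.0.0/10 -> Router G
At Router G: longest match for 136.15.113.56 is 136.0.0.0/7 -> local delivery

Router F → Router D → Router H → Router G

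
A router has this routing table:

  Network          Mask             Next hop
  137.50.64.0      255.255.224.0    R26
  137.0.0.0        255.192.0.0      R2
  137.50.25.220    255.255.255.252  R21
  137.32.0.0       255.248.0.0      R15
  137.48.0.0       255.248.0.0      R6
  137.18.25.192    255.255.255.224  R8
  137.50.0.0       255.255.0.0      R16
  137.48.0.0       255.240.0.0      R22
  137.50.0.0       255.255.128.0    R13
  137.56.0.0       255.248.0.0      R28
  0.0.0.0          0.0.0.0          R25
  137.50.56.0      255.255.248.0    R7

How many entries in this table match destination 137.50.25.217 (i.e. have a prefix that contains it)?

6

Prefixes containing 137.50.25.217:
  0.0.0.0/0 (default, matches everything)
  137.0.0.0/10 (137.0.0.0 - 137.63.255.255)
  137.48.0.0/12 (137.48.0.0 - 137.63.255.255)
  137.48.0.0/13 (137.48.0.0 - 137.55.255.255)
  137.50.0.0/16 (137.50.0.0 - 137.50.255.255)
  137.50.0.0/17 (137.50.0.0 - 137.50.127.255)
Total matching entries: 6.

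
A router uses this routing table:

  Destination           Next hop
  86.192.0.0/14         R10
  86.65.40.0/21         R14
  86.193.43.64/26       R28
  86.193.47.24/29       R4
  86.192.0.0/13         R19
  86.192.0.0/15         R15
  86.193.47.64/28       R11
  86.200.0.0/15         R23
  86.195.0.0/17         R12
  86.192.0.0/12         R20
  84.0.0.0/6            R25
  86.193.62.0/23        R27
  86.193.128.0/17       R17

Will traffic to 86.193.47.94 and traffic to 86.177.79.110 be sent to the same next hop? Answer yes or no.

no

86.193.47.94: longest match 86.192.0.0/15 -> R15
86.177.79.110: longest match 84.0.0.0/6 -> R25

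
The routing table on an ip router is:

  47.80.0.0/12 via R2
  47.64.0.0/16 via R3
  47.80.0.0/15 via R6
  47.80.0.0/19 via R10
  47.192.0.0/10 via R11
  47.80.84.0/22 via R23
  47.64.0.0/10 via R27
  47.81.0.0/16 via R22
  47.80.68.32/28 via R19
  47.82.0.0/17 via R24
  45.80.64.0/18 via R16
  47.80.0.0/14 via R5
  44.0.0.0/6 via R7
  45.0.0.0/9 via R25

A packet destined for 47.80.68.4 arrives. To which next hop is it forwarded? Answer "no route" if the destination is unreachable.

Routes whose prefix contains 47.80.68.4:
  44.0.0.0/6 (44.0.0.0 - 47.255.255.255) -> R7
  47.64.0.0/10 (47.64.0.0 - 47.127.255.255) -> R27
  47.80.0.0/12 (47.80.0.0 - 47.95.255.255) -> R2
  47.80.0.0/14 (47.80.0.0 - 47.83.255.255) -> R5
  47.80.0.0/15 (47.80.0.0 - 47.81.255.255) -> R6
More-specific entries that do NOT match:
  47.80.68.32/28 (47.80.68.32 - 47.80.68.47) does not contain 47.80.68.4
  47.80.84.0/22 (47.80.84.0 - 47.80.87.255) does not contain 47.80.68.4
  47.80.0.0/19 (47.80.0.0 - 47.80.31.255) does not contain 47.80.68.4
  45.80.64.0/18 (45.80.64.0 - 45.80.127.255) does not contain 47.80.68.4
  47.82.0.0/17 (47.82.0.0 - 47.82.127.255) does not contain 47.80.68.4
  47.64.0.0/16 (47.64.0.0 - 47.64.255.255) does not contain 47.80.68.4
  47.81.0.0/16 (47.81.0.0 - 47.81.255.255) does not contain 47.80.68.4
Longest matching prefix is /15 -> next hop R6.

R6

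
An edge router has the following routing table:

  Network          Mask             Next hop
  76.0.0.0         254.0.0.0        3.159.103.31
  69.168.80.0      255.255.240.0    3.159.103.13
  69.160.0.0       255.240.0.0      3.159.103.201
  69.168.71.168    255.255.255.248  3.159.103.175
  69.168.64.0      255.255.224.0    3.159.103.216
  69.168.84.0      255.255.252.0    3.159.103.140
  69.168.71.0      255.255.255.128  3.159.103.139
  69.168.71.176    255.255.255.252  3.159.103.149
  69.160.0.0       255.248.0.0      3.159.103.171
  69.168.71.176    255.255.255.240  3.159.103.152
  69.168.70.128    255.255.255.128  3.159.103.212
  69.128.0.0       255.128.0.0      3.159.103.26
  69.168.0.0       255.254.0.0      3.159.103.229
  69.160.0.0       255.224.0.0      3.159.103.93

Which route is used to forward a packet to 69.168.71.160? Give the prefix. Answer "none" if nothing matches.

69.168.64.0/19

Entries matching 69.168.71.160:
  69.128.0.0/9 (69.128.0.0 - 69.255.255.255)
  69.160.0.0/11 (69.160.0.0 - 69.191.255.255)
  69.160.0.0/12 (69.160.0.0 - 69.175.255.255)
  69.168.0.0/15 (69.168.0.0 - 69.169.255.255)
  69.168.64.0/19 (69.168.64.0 - 69.168.95.255)
Most specific is 69.168.64.0/19.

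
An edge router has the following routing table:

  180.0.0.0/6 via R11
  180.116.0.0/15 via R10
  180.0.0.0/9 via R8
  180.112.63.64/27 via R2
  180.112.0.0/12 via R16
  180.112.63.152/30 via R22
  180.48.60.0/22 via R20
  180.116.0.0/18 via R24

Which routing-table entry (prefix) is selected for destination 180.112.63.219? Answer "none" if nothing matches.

Entries matching 180.112.63.219:
  180.0.0.0/6 (180.0.0.0 - 183.255.255.255)
  180.0.0.0/9 (180.0.0.0 - 180.127.255.255)
  180.112.0.0/12 (180.112.0.0 - 180.127.255.255)
Most specific is 180.112.0.0/12.

180.112.0.0/12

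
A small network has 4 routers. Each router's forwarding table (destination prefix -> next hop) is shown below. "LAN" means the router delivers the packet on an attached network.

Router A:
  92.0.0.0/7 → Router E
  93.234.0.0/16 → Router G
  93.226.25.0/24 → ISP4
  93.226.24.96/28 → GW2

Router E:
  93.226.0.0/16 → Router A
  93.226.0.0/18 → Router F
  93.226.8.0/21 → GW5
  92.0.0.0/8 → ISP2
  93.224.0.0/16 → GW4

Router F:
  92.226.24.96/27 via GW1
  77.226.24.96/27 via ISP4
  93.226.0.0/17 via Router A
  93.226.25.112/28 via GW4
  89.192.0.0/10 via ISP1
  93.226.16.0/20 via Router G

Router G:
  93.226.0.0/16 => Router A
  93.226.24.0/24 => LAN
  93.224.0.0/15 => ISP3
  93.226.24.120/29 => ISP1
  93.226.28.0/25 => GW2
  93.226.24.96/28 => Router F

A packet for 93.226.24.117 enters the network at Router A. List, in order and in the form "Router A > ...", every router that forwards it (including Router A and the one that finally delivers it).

At Router A: longest match for 93.226.24.117 is 92.0.0.0/7 -> Router E
At Router E: longest match for 93.226.24.117 is 93.226.0.0/18 -> Router F
At Router F: longest match for 93.226.24.117 is 93.226.16.0/20 -> Router G
At Router G: longest match for 93.226.24.117 is 93.226.24.0/24 -> LAN

Router A > Router E > Router F > Router G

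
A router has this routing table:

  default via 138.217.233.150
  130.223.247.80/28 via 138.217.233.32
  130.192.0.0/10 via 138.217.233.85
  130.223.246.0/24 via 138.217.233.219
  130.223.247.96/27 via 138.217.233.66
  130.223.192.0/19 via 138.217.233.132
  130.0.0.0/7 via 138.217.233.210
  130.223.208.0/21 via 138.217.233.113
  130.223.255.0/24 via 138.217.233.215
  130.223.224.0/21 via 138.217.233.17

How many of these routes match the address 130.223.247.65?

Prefixes containing 130.223.247.65:
  0.0.0.0/0 (default, matches everything)
  130.0.0.0/7 (130.0.0.0 - 131.255.255.255)
  130.192.0.0/10 (130.192.0.0 - 130.255.255.255)
Total matching entries: 3.

3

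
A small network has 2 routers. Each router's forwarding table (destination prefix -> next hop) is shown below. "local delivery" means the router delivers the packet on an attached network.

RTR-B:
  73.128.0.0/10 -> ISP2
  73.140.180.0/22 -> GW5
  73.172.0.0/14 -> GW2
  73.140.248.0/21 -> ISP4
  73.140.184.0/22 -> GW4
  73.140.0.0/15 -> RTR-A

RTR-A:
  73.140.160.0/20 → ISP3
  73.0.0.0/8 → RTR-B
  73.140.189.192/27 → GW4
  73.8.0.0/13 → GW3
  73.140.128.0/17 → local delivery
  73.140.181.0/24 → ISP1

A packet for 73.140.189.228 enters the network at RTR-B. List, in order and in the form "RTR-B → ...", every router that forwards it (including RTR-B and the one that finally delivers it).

At RTR-B: longest match for 73.140.189.228 is 73.140.0.0/15 -> RTR-A
At RTR-A: longest match for 73.140.189.228 is 73.140.128.0/17 -> local delivery

RTR-B → RTR-A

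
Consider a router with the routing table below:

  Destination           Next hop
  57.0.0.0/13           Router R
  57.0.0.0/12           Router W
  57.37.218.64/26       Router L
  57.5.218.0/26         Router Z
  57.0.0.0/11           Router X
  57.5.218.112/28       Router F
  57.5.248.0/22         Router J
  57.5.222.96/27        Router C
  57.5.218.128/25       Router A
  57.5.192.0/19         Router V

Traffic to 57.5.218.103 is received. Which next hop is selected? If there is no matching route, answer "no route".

Routes whose prefix contains 57.5.218.103:
  57.0.0.0/11 (57.0.0.0 - 57.31.255.255) -> Router X
  57.0.0.0/12 (57.0.0.0 - 57.15.255.255) -> Router W
  57.0.0.0/13 (57.0.0.0 - 57.7.255.255) -> Router R
  57.5.192.0/19 (57.5.192.0 - 57.5.223.255) -> Router V
More-specific entries that do NOT match:
  57.5.218.112/28 (57.5.218.112 - 57.5.218.127) does not contain 57.5.218.103
  57.5.222.96/27 (57.5.222.96 - 57.5.222.127) does not contain 57.5.218.103
  57.37.218.64/26 (57.37.218.64 - 57.37.218.127) does not contain 57.5.218.103
  57.5.218.0/26 (57.5.218.0 - 57.5.218.63) does not contain 57.5.218.103
  57.5.218.128/25 (57.5.218.128 - 57.5.218.255) does not contain 57.5.218.103
  57.5.248.0/22 (57.5.248.0 - 57.5.251.255) does not contain 57.5.218.103
Longest matching prefix is /19 -> next hop Router V.

Router V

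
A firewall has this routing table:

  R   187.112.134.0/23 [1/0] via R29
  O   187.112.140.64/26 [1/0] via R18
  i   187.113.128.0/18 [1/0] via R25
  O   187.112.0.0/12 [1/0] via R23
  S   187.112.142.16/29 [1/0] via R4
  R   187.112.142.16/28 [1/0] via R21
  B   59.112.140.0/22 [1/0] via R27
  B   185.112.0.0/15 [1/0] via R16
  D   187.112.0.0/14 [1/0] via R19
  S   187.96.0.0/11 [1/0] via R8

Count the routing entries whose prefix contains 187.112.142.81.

3

Prefixes containing 187.112.142.81:
  187.96.0.0/11 (187.96.0.0 - 187.127.255.255)
  187.112.0.0/12 (187.112.0.0 - 187.127.255.255)
  187.112.0.0/14 (187.112.0.0 - 187.115.255.255)
Total matching entries: 3.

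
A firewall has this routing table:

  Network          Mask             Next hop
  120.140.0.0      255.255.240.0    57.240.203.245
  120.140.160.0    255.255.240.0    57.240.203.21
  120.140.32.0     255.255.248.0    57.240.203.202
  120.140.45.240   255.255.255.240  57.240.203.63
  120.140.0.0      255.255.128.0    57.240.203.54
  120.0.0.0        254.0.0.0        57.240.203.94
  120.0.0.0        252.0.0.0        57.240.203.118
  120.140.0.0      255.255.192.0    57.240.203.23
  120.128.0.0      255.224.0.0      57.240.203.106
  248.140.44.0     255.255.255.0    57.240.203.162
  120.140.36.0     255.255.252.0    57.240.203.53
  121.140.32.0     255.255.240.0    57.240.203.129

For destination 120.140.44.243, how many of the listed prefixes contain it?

Prefixes containing 120.140.44.243:
  120.0.0.0/6 (120.0.0.0 - 123.255.255.255)
  120.0.0.0/7 (120.0.0.0 - 121.255.255.255)
  120.128.0.0/11 (120.128.0.0 - 120.159.255.255)
  120.140.0.0/17 (120.140.0.0 - 120.140.127.255)
  120.140.0.0/18 (120.140.0.0 - 120.140.63.255)
Total matching entries: 5.

5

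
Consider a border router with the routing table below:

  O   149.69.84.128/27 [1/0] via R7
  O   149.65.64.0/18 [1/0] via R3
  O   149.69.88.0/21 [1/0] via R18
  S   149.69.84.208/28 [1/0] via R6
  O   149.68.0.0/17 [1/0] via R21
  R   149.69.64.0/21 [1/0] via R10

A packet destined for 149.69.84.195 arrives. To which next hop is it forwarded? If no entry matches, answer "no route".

no route

No entry's prefix contains 149.69.84.195; there is no default route.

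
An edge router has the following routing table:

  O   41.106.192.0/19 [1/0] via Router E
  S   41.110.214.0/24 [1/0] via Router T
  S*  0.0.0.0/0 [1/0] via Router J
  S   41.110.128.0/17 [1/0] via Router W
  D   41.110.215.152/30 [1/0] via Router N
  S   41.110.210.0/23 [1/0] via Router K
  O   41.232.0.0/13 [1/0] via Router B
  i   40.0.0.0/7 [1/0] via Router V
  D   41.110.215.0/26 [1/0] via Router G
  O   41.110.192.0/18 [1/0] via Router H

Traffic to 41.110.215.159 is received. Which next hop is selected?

Router H

Routes whose prefix contains 41.110.215.159:
  0.0.0.0/0 (default, matches everything) -> Router J
  40.0.0.0/7 (40.0.0.0 - 41.255.255.255) -> Router V
  41.110.128.0/17 (41.110.128.0 - 41.110.255.255) -> Router W
  41.110.192.0/18 (41.110.192.0 - 41.110.255.255) -> Router H
More-specific entries that do NOT match:
  41.110.215.152/30 (41.110.215.152 - 41.110.215.155) does not contain 41.110.215.159
  41.110.215.0/26 (41.110.215.0 - 41.110.215.63) does not contain 41.110.215.159
  41.110.214.0/24 (41.110.214.0 - 41.110.214.255) does not contain 41.110.215.159
  41.110.210.0/23 (41.110.210.0 - 41.110.211.255) does not contain 41.110.215.159
  41.106.192.0/19 (41.106.192.0 - 41.106.223.255) does not contain 41.110.215.159
Longest matching prefix is /18 -> next hop Router H.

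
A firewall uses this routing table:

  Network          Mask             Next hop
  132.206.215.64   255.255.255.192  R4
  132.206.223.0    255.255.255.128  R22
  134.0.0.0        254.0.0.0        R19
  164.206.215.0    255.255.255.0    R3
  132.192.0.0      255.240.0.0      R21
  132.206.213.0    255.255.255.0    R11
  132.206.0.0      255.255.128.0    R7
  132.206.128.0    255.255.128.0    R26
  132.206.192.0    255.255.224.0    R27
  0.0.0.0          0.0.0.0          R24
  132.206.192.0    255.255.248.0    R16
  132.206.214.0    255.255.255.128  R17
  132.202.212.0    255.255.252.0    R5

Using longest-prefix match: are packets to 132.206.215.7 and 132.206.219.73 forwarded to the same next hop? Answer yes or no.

yes

132.206.215.7: longest match 132.206.192.0/19 -> R27
132.206.219.73: longest match 132.206.192.0/19 -> R27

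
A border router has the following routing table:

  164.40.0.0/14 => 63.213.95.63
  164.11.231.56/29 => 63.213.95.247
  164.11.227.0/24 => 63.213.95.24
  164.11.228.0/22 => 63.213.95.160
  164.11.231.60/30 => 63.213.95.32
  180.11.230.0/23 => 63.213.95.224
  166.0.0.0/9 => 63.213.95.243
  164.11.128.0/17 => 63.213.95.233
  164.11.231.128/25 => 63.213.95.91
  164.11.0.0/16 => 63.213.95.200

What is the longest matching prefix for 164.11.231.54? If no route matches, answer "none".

164.11.228.0/22

Entries matching 164.11.231.54:
  164.11.0.0/16 (164.11.0.0 - 164.11.255.255)
  164.11.128.0/17 (164.11.128.0 - 164.11.255.255)
  164.11.228.0/22 (164.11.228.0 - 164.11.231.255)
Most specific is 164.11.228.0/22.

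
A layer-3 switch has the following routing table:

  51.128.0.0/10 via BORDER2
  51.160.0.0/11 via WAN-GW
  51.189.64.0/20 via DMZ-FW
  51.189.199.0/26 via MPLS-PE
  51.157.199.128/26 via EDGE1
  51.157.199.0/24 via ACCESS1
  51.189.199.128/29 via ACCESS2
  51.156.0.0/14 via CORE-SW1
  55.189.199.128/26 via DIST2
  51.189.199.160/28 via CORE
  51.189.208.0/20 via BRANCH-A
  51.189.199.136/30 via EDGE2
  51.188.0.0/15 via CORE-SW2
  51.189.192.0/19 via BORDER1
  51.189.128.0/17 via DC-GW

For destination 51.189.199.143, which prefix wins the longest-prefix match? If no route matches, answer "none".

Entries matching 51.189.199.143:
  51.128.0.0/10 (51.128.0.0 - 51.191.255.255)
  51.160.0.0/11 (51.160.0.0 - 51.191.255.255)
  51.188.0.0/15 (51.188.0.0 - 51.189.255.255)
  51.189.128.0/17 (51.189.128.0 - 51.189.255.255)
  51.189.192.0/19 (51.189.192.0 - 51.189.223.255)
Most specific is 51.189.192.0/19.

51.189.192.0/19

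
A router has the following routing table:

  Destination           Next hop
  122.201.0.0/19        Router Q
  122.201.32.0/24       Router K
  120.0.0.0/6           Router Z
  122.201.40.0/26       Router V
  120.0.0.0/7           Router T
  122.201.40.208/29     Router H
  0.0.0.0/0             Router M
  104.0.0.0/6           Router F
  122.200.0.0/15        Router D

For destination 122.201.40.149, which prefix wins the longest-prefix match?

122.200.0.0/15

Entries matching 122.201.40.149:
  0.0.0.0/0 (default, matches everything)
  120.0.0.0/6 (120.0.0.0 - 123.255.255.255)
  122.200.0.0/15 (122.200.0.0 - 122.201.255.255)
Most specific is 122.200.0.0/15.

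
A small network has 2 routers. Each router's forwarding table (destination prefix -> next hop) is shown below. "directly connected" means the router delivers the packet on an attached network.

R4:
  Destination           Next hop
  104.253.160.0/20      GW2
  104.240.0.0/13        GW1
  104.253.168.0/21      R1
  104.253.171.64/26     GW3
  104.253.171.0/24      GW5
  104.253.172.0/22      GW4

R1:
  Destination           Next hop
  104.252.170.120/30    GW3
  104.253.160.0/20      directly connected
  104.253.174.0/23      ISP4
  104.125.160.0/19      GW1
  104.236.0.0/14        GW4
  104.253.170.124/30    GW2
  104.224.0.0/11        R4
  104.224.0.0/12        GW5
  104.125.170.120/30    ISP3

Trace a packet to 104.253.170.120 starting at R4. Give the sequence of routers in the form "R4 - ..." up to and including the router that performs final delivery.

R4 - R1

At R4: longest match for 104.253.170.120 is 104.253.168.0/21 -> R1
At R1: longest match for 104.253.170.120 is 104.253.160.0/20 -> directly connected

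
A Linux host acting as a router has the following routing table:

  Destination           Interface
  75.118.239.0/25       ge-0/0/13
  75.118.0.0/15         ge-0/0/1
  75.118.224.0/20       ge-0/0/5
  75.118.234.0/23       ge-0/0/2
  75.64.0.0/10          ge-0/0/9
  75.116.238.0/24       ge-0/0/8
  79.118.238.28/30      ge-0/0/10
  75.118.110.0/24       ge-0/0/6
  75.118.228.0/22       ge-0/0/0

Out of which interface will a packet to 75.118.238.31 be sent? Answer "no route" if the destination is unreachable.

ge-0/0/5

Routes whose prefix contains 75.118.238.31:
  75.64.0.0/10 (75.64.0.0 - 75.127.255.255) -> ge-0/0/9
  75.118.0.0/15 (75.118.0.0 - 75.119.255.255) -> ge-0/0/1
  75.118.224.0/20 (75.118.224.0 - 75.118.239.255) -> ge-0/0/5
More-specific entries that do NOT match:
  79.118.238.28/30 (79.118.238.28 - 79.118.238.31) does not contain 75.118.238.31
  75.118.239.0/25 (75.118.239.0 - 75.118.239.127) does not contain 75.118.238.31
  75.116.238.0/24 (75.116.238.0 - 75.116.238.255) does not contain 75.118.238.31
  75.118.110.0/24 (75.118.110.0 - 75.118.110.255) does not contain 75.118.238.31
  75.118.234.0/23 (75.118.234.0 - 75.118.235.255) does not contain 75.118.238.31
  75.118.228.0/22 (75.118.228.0 - 75.118.231.255) does not contain 75.118.238.31
Longest matching prefix is /20 -> interface ge-0/0/5.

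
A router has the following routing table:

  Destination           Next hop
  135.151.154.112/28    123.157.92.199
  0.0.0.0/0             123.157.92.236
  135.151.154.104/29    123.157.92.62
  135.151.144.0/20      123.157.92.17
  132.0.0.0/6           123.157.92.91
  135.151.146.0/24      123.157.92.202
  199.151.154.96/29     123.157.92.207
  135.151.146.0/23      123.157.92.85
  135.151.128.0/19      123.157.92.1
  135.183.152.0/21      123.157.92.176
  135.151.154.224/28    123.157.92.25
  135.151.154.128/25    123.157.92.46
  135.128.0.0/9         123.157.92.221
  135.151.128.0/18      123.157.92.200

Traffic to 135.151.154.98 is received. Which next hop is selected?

Routes whose prefix contains 135.151.154.98:
  0.0.0.0/0 (default, matches everything) -> 123.157.92.236
  132.0.0.0/6 (132.0.0.0 - 135.255.255.255) -> 123.157.92.91
  135.128.0.0/9 (135.128.0.0 - 135.255.255.255) -> 123.157.92.221
  135.151.128.0/18 (135.151.128.0 - 135.151.191.255) -> 123.157.92.200
  135.151.128.0/19 (135.151.128.0 - 135.151.159.255) -> 123.157.92.1
  135.151.144.0/20 (135.151.144.0 - 135.151.159.255) -> 123.157.92.17
More-specific entries that do NOT match:
  135.151.154.104/29 (135.151.154.104 - 135.151.154.111) does not contain 135.151.154.98
  199.151.154.96/29 (199.151.154.96 - 199.151.154.103) does not contain 135.151.154.98
  135.151.154.112/28 (135.151.154.112 - 135.151.154.127) does not contain 135.151.154.98
  135.151.154.224/28 (135.151.154.224 - 135.151.154.239) does not contain 135.151.154.98
  135.151.154.128/25 (135.151.154.128 - 135.151.154.255) does not contain 135.151.154.98
  135.151.146.0/24 (135.151.146.0 - 135.151.146.255) does not contain 135.151.154.98
  135.151.146.0/23 (135.151.146.0 - 135.151.147.255) does not contain 135.151.154.98
  135.183.152.0/21 (135.183.152.0 - 135.183.159.255) does not contain 135.151.154.98
Longest matching prefix is /20 -> next hop 123.157.92.17.

123.157.92.17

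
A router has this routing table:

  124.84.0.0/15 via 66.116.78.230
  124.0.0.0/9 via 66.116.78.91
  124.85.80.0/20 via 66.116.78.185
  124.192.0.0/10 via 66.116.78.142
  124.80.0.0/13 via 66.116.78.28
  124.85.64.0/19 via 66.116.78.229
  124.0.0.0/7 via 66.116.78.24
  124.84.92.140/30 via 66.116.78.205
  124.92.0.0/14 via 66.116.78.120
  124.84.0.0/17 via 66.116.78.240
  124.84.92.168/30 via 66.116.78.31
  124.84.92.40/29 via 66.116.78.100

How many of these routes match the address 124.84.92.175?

5

Prefixes containing 124.84.92.175:
  124.0.0.0/7 (124.0.0.0 - 125.255.255.255)
  124.0.0.0/9 (124.0.0.0 - 124.127.255.255)
  124.80.0.0/13 (124.80.0.0 - 124.87.255.255)
  124.84.0.0/15 (124.84.0.0 - 124.85.255.255)
  124.84.0.0/17 (124.84.0.0 - 124.84.127.255)
Total matching entries: 5.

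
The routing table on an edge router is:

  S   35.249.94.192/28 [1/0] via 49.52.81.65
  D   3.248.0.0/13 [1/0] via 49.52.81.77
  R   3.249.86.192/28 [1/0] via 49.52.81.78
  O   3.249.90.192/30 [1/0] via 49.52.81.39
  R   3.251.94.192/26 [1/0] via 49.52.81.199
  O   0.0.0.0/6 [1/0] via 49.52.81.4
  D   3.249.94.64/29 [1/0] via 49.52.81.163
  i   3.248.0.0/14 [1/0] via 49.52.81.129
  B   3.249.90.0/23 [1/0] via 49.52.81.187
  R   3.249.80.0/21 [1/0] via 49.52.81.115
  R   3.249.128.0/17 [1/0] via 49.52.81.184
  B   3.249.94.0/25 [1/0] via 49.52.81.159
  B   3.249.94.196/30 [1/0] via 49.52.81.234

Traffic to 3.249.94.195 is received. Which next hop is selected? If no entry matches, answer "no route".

Routes whose prefix contains 3.249.94.195:
  0.0.0.0/6 (0.0.0.0 - 3.255.255.255) -> 49.52.81.4
  3.248.0.0/13 (3.248.0.0 - 3.255.255.255) -> 49.52.81.77
  3.248.0.0/14 (3.248.0.0 - 3.251.255.255) -> 49.52.81.129
More-specific entries that do NOT match:
  3.249.90.192/30 (3.249.90.192 - 3.249.90.195) does not contain 3.249.94.195
  3.249.94.196/30 (3.249.94.196 - 3.249.94.199) does not contain 3.249.94.195
  3.249.94.64/29 (3.249.94.64 - 3.249.94.71) does not contain 3.249.94.195
  35.249.94.192/28 (35.249.94.192 - 35.249.94.207) does not contain 3.249.94.195
  3.249.86.192/28 (3.249.86.192 - 3.249.86.207) does not contain 3.249.94.195
  3.251.94.192/26 (3.251.94.192 - 3.251.94.255) does not contain 3.249.94.195
  3.249.94.0/25 (3.249.94.0 - 3.249.94.127) does not contain 3.249.94.195
  3.249.90.0/23 (3.249.90.0 - 3.249.91.255) does not contain 3.249.94.195
  3.249.80.0/21 (3.249.80.0 - 3.249.87.255) does not contain 3.249.94.195
  3.249.128.0/17 (3.249.128.0 - 3.249.255.255) does not contain 3.249.94.195
Longest matching prefix is /14 -> next hop 49.52.81.129.

49.52.81.129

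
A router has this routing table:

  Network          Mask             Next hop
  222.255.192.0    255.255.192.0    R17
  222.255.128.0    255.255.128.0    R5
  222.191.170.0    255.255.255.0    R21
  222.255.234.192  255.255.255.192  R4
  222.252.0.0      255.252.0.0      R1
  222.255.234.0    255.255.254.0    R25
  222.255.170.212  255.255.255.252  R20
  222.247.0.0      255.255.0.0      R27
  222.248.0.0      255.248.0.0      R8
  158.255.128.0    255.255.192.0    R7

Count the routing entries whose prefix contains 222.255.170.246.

Prefixes containing 222.255.170.246:
  222.248.0.0/13 (222.248.0.0 - 222.255.255.255)
  222.252.0.0/14 (222.252.0.0 - 222.255.255.255)
  222.255.128.0/17 (222.255.128.0 - 222.255.255.255)
Total matching entries: 3.

3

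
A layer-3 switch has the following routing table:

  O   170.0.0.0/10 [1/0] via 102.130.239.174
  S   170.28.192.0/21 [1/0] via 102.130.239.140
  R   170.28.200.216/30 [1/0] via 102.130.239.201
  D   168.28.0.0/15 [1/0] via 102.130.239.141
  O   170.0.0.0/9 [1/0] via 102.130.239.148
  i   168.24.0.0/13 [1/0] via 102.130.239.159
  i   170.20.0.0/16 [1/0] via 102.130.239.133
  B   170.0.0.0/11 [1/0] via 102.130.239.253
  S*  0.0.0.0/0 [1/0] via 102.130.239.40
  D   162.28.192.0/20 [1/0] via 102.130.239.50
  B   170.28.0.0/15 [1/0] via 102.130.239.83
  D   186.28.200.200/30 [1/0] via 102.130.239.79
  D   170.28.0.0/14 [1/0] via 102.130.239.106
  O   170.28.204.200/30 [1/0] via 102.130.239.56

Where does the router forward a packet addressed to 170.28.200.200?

Routes whose prefix contains 170.28.200.200:
  0.0.0.0/0 (default, matches everything) -> 102.130.239.40
  170.0.0.0/9 (170.0.0.0 - 170.127.255.255) -> 102.130.239.148
  170.0.0.0/10 (170.0.0.0 - 170.63.255.255) -> 102.130.239.174
  170.0.0.0/11 (170.0.0.0 - 170.31.255.255) -> 102.130.239.253
  170.28.0.0/14 (170.28.0.0 - 170.31.255.255) -> 102.130.239.106
  170.28.0.0/15 (170.28.0.0 - 170.29.255.255) -> 102.130.239.83
More-specific entries that do NOT match:
  170.28.200.216/30 (170.28.200.216 - 170.28.200.219) does not contain 170.28.200.200
  186.28.200.200/30 (186.28.200.200 - 186.28.200.203) does not contain 170.28.200.200
  170.28.204.200/30 (170.28.204.200 - 170.28.204.203) does not contain 170.28.200.200
  170.28.192.0/21 (170.28.192.0 - 170.28.199.255) does not contain 170.28.200.200
  162.28.192.0/20 (162.28.192.0 - 162.28.207.255) does not contain 170.28.200.200
  170.20.0.0/16 (170.20.0.0 - 170.20.255.255) does not contain 170.28.200.200
Longest matching prefix is /15 -> next hop 102.130.239.83.

102.130.239.83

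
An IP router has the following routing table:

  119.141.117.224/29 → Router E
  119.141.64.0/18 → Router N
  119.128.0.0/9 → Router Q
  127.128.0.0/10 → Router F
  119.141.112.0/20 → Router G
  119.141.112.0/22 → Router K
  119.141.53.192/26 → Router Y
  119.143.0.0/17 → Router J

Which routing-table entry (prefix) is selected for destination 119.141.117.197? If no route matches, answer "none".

Entries matching 119.141.117.197:
  119.128.0.0/9 (119.128.0.0 - 119.255.255.255)
  119.141.64.0/18 (119.141.64.0 - 119.141.127.255)
  119.141.112.0/20 (119.141.112.0 - 119.141.127.255)
Most specific is 119.141.112.0/20.

119.141.112.0/20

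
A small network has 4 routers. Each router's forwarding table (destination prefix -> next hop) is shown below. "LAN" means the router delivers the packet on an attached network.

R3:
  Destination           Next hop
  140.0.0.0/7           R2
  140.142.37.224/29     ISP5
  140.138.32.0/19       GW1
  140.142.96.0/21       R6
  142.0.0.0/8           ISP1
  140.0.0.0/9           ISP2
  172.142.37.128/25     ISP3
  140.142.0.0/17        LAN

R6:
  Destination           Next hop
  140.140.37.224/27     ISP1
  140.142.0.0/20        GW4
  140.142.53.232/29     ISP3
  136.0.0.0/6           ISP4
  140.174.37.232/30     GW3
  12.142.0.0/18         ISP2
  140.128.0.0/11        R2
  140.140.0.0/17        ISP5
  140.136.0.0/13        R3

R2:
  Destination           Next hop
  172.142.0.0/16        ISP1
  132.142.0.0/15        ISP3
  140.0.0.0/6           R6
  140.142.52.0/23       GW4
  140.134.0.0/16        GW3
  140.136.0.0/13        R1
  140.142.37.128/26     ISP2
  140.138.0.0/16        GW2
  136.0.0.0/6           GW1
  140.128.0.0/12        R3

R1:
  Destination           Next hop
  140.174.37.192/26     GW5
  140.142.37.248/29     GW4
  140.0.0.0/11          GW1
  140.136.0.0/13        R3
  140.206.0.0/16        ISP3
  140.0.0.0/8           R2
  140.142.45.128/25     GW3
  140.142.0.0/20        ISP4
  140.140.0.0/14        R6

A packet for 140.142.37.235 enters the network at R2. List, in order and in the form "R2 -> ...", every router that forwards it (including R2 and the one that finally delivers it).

R2 -> R1 -> R6 -> R3

At R2: longest match for 140.142.37.235 is 140.136.0.0/13 -> R1
At R1: longest match for 140.142.37.235 is 140.140.0.0/14 -> R6
At R6: longest match for 140.142.37.235 is 140.136.0.0/13 -> R3
At R3: longest match for 140.142.37.235 is 140.142.0.0/17 -> LAN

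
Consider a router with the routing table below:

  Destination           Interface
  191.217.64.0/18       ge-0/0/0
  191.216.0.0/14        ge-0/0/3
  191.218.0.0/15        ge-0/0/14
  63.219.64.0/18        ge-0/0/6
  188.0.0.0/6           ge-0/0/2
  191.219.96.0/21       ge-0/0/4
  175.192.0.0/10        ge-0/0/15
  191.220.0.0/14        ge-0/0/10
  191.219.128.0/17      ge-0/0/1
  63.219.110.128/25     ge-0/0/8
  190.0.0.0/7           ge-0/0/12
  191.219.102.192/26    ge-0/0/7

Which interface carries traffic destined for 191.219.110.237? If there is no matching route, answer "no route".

Routes whose prefix contains 191.219.110.237:
  188.0.0.0/6 (188.0.0.0 - 191.255.255.255) -> ge-0/0/2
  190.0.0.0/7 (190.0.0.0 - 191.255.255.255) -> ge-0/0/12
  191.216.0.0/14 (191.216.0.0 - 191.219.255.255) -> ge-0/0/3
  191.218.0.0/15 (191.218.0.0 - 191.219.255.255) -> ge-0/0/14
More-specific entries that do NOT match:
  191.219.102.192/26 (191.219.102.192 - 191.219.102.255) does not contain 191.219.110.237
  63.219.110.128/25 (63.219.110.128 - 63.219.110.255) does not contain 191.219.110.237
  191.219.96.0/21 (191.219.96.0 - 191.219.103.255) does not contain 191.219.110.237
  191.217.64.0/18 (191.217.64.0 - 191.217.127.255) does not contain 191.219.110.237
  63.219.64.0/18 (63.219.64.0 - 63.219.127.255) does not contain 191.219.110.237
  191.219.128.0/17 (191.219.128.0 - 191.219.255.255) does not contain 191.219.110.237
Longest matching prefix is /15 -> interface ge-0/0/14.

ge-0/0/14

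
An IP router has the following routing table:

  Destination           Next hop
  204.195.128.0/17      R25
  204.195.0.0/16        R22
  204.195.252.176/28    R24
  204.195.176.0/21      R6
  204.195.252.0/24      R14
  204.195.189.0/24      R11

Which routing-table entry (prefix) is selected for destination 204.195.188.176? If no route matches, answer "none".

Entries matching 204.195.188.176:
  204.195.0.0/16 (204.195.0.0 - 204.195.255.255)
  204.195.128.0/17 (204.195.128.0 - 204.195.255.255)
Most specific is 204.195.128.0/17.

204.195.128.0/17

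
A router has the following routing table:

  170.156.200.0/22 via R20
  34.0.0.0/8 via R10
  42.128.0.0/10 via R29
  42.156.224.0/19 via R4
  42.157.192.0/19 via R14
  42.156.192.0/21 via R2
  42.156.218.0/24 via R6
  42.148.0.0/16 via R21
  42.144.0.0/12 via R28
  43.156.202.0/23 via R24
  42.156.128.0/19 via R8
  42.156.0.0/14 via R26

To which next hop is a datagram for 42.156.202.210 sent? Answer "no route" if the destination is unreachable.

R26

Routes whose prefix contains 42.156.202.210:
  42.128.0.0/10 (42.128.0.0 - 42.191.255.255) -> R29
  42.144.0.0/12 (42.144.0.0 - 42.159.255.255) -> R28
  42.156.0.0/14 (42.156.0.0 - 42.159.255.255) -> R26
More-specific entries that do NOT match:
  42.156.218.0/24 (42.156.218.0 - 42.156.218.255) does not contain 42.156.202.210
  43.156.202.0/23 (43.156.202.0 - 43.156.203.255) does not contain 42.156.202.210
  170.156.200.0/22 (170.156.200.0 - 170.156.203.255) does not contain 42.156.202.210
  42.156.192.0/21 (42.156.192.0 - 42.156.199.255) does not contain 42.156.202.210
  42.156.224.0/19 (42.156.224.0 - 42.156.255.255) does not contain 42.156.202.210
  42.157.192.0/19 (42.157.192.0 - 42.157.223.255) does not contain 42.156.202.210
  42.156.128.0/19 (42.156.128.0 - 42.156.159.255) does not contain 42.156.202.210
  42.148.0.0/16 (42.148.0.0 - 42.148.255.255) does not contain 42.156.202.210
Longest matching prefix is /14 -> next hop R26.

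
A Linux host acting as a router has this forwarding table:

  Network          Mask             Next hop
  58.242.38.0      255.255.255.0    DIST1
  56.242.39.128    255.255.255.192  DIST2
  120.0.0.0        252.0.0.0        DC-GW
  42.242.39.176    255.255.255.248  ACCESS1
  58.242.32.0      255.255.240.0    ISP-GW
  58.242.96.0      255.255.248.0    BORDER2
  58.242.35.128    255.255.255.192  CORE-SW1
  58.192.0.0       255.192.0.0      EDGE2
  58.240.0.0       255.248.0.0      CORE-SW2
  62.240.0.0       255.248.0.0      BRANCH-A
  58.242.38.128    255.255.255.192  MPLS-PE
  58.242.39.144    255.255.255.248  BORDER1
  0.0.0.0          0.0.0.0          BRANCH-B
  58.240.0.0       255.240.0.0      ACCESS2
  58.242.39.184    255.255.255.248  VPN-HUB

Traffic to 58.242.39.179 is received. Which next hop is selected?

ISP-GW

Routes whose prefix contains 58.242.39.179:
  0.0.0.0/0 (default, matches everything) -> BRANCH-B
  58.192.0.0/10 (58.192.0.0 - 58.255.255.255) -> EDGE2
  58.240.0.0/12 (58.240.0.0 - 58.255.255.255) -> ACCESS2
  58.240.0.0/13 (58.240.0.0 - 58.247.255.255) -> CORE-SW2
  58.242.32.0/20 (58.242.32.0 - 58.242.47.255) -> ISP-GW
More-specific entries that do NOT match:
  42.242.39.176/29 (42.242.39.176 - 42.242.39.183) does not contain 58.242.39.179
  58.242.39.144/29 (58.242.39.144 - 58.242.39.151) does not contain 58.242.39.179
  58.242.39.184/29 (58.242.39.184 - 58.242.39.191) does not contain 58.242.39.179
  56.242.39.128/26 (56.242.39.128 - 56.242.39.191) does not contain 58.242.39.179
  58.242.35.128/26 (58.242.35.128 - 58.242.35.191) does not contain 58.242.39.179
  58.242.38.128/26 (58.242.38.128 - 58.242.38.191) does not contain 58.242.39.179
  58.242.38.0/24 (58.242.38.0 - 58.242.38.255) does not contain 58.242.39.179
  58.242.96.0/21 (58.242.96.0 - 58.242.103.255) does not contain 58.242.39.179
Longest matching prefix is /20 -> next hop ISP-GW.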